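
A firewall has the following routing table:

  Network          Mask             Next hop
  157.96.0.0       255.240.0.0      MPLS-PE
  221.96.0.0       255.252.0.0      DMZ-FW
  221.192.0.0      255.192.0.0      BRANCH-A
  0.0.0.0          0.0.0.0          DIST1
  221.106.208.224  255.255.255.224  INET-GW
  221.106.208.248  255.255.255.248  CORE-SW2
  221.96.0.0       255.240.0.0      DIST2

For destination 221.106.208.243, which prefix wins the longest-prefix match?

221.106.208.224/27

Entries matching 221.106.208.243:
  0.0.0.0/0 (default, matches everything)
  221.96.0.0/12 (221.96.0.0 - 221.111.255.255)
  221.106.208.224/27 (221.106.208.224 - 221.106.208.255)
Most specific is 221.106.208.224/27.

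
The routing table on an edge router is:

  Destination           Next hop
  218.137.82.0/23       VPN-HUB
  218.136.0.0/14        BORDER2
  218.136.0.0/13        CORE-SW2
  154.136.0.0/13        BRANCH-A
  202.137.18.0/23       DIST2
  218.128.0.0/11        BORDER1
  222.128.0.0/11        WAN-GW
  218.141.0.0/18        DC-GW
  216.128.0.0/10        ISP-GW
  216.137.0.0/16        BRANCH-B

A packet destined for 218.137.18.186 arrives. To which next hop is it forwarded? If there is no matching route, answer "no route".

BORDER2

Routes whose prefix contains 218.137.18.186:
  218.128.0.0/11 (218.128.0.0 - 218.159.255.255) -> BORDER1
  218.136.0.0/13 (218.136.0.0 - 218.143.255.255) -> CORE-SW2
  218.136.0.0/14 (218.136.0.0 - 218.139.255.255) -> BORDER2
More-specific entries that do NOT match:
  218.137.82.0/23 (218.137.82.0 - 218.137.83.255) does not contain 218.137.18.186
  202.137.18.0/23 (202.137.18.0 - 202.137.19.255) does not contain 218.137.18.186
  218.141.0.0/18 (218.141.0.0 - 218.141.63.255) does not contain 218.137.18.186
  216.137.0.0/16 (216.137.0.0 - 216.137.255.255) does not contain 218.137.18.186
Longest matching prefix is /14 -> next hop BORDER2.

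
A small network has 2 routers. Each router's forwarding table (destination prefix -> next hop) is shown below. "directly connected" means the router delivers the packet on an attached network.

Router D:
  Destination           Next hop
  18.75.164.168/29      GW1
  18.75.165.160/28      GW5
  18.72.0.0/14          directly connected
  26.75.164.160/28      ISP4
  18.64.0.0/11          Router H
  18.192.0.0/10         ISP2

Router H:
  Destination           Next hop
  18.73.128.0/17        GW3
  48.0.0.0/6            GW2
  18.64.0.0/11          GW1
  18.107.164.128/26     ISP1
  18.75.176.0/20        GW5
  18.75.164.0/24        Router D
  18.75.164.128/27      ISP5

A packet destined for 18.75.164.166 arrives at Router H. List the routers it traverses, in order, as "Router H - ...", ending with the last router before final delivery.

At Router H: longest match for 18.75.164.166 is 18.75.164.0/24 -> Router D
At Router D: longest match for 18.75.164.166 is 18.72.0.0/14 -> directly connected

Router H - Router D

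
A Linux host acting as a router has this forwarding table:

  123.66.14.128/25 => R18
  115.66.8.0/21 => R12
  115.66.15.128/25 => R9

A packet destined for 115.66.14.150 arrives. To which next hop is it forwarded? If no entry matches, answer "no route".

Routes whose prefix contains 115.66.14.150:
  115.66.8.0/21 (115.66.8.0 - 115.66.15.255) -> R12
More-specific entries that do NOT match:
  123.66.14.128/25 (123.66.14.128 - 123.66.14.255) does not contain 115.66.14.150
  115.66.15.128/25 (115.66.15.128 - 115.66.15.255) does not contain 115.66.14.150
Longest matching prefix is /21 -> next hop R12.

R12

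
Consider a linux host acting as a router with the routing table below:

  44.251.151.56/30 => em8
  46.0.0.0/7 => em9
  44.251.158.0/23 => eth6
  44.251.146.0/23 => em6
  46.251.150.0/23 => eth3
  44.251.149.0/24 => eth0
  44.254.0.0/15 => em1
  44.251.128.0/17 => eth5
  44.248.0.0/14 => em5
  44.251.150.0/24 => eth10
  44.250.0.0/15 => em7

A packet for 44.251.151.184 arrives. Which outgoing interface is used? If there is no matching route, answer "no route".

Routes whose prefix contains 44.251.151.184:
  44.248.0.0/14 (44.248.0.0 - 44.251.255.255) -> em5
  44.250.0.0/15 (44.250.0.0 - 44.251.255.255) -> em7
  44.251.128.0/17 (44.251.128.0 - 44.251.255.255) -> eth5
More-specific entries that do NOT match:
  44.251.151.56/30 (44.251.151.56 - 44.251.151.59) does not contain 44.251.151.184
  44.251.149.0/24 (44.251.149.0 - 44.251.149.255) does not contain 44.251.151.184
  44.251.150.0/24 (44.251.150.0 - 44.251.150.255) does not contain 44.251.151.184
  44.251.158.0/23 (44.251.158.0 - 44.251.159.255) does not contain 44.251.151.184
  44.251.146.0/23 (44.251.146.0 - 44.251.147.255) does not contain 44.251.151.184
  46.251.150.0/23 (46.251.150.0 - 46.251.151.255) does not contain 44.251.151.184
Longest matching prefix is /17 -> interface eth5.

eth5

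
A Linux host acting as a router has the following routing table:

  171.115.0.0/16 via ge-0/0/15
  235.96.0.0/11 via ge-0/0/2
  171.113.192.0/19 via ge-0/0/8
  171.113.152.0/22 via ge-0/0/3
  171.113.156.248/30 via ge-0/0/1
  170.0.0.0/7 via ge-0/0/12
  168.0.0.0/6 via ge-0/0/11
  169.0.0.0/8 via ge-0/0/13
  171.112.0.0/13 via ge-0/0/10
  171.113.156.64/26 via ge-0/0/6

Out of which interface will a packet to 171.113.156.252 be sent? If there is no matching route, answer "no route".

ge-0/0/10

Routes whose prefix contains 171.113.156.252:
  168.0.0.0/6 (168.0.0.0 - 171.255.255.255) -> ge-0/0/11
  170.0.0.0/7 (170.0.0.0 - 171.255.255.255) -> ge-0/0/12
  171.112.0.0/13 (171.112.0.0 - 171.119.255.255) -> ge-0/0/10
More-specific entries that do NOT match:
  171.113.156.248/30 (171.113.156.248 - 171.113.156.251) does not contain 171.113.156.252
  171.113.156.64/26 (171.113.156.64 - 171.113.156.127) does not contain 171.113.156.252
  171.113.152.0/22 (171.113.152.0 - 171.113.155.255) does not contain 171.113.156.252
  171.113.192.0/19 (171.113.192.0 - 171.113.223.255) does not contain 171.113.156.252
  171.115.0.0/16 (171.115.0.0 - 171.115.255.255) does not contain 171.113.156.252
Longest matching prefix is /13 -> interface ge-0/0/10.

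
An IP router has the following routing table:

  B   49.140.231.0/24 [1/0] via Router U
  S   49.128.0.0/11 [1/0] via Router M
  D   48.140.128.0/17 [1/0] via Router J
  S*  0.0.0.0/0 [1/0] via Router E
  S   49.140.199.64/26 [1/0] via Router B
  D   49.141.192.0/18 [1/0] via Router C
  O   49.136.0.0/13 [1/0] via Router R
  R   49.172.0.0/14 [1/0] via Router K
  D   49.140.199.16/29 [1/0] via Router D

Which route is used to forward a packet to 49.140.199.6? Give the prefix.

49.136.0.0/13

Entries matching 49.140.199.6:
  0.0.0.0/0 (default, matches everything)
  49.128.0.0/11 (49.128.0.0 - 49.159.255.255)
  49.136.0.0/13 (49.136.0.0 - 49.143.255.255)
Most specific is 49.136.0.0/13.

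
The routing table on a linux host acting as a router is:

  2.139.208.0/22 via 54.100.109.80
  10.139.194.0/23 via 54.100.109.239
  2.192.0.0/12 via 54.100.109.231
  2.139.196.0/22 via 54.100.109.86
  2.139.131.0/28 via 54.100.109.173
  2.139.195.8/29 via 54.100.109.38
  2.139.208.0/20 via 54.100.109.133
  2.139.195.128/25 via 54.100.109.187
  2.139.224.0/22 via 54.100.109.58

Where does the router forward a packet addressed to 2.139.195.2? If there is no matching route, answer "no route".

No entry's prefix contains 2.139.195.2; there is no default route.

no route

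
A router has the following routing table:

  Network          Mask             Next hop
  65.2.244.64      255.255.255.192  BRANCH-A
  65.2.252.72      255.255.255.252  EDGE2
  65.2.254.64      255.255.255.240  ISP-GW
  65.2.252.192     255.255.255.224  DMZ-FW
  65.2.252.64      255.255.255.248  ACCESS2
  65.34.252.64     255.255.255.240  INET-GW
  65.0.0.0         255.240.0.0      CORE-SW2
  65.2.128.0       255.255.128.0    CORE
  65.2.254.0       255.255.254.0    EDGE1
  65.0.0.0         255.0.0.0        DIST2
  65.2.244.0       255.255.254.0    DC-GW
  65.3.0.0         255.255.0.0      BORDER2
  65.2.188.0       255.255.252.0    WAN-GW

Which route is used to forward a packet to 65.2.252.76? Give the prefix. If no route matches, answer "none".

Entries matching 65.2.252.76:
  65.0.0.0/8 (65.0.0.0 - 65.255.255.255)
  65.0.0.0/12 (65.0.0.0 - 65.15.255.255)
  65.2.128.0/17 (65.2.128.0 - 65.2.255.255)
Most specific is 65.2.128.0/17.

65.2.128.0/17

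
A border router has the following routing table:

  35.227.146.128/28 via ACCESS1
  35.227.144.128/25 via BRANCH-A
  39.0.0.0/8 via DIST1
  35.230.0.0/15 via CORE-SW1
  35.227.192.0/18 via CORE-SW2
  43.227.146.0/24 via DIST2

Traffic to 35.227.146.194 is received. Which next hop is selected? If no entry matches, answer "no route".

no route

No entry's prefix contains 35.227.146.194; there is no default route.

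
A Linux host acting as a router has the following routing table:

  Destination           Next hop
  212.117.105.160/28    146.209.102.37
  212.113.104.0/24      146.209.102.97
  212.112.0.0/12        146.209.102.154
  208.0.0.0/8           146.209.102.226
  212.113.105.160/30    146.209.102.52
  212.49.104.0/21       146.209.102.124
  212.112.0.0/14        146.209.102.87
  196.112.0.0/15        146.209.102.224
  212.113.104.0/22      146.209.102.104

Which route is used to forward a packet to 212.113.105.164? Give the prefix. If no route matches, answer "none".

212.113.104.0/22

Entries matching 212.113.105.164:
  212.112.0.0/12 (212.112.0.0 - 212.127.255.255)
  212.112.0.0/14 (212.112.0.0 - 212.115.255.255)
  212.113.104.0/22 (212.113.104.0 - 212.113.107.255)
Most specific is 212.113.104.0/22.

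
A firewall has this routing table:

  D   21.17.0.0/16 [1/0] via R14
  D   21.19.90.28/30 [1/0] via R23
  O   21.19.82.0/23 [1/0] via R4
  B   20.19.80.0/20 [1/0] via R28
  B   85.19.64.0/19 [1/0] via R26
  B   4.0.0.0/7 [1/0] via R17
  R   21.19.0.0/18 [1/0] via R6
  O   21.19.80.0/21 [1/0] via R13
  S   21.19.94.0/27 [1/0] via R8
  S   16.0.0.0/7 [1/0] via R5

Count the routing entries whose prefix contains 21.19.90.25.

0

No listed prefix contains 21.19.90.25.
Total matching entries: 0.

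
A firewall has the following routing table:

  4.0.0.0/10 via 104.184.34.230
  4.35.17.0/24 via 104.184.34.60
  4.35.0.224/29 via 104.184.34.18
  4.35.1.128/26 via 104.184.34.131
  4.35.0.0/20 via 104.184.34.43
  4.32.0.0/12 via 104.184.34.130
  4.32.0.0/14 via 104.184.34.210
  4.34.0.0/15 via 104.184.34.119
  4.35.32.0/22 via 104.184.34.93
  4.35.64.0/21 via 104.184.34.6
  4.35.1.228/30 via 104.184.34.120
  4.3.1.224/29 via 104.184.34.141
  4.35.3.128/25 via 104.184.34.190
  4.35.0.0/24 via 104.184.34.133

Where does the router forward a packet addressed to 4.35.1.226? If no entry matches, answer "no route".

104.184.34.43

Routes whose prefix contains 4.35.1.226:
  4.0.0.0/10 (4.0.0.0 - 4.63.255.255) -> 104.184.34.230
  4.32.0.0/12 (4.32.0.0 - 4.47.255.255) -> 104.184.34.130
  4.32.0.0/14 (4.32.0.0 - 4.35.255.255) -> 104.184.34.210
  4.34.0.0/15 (4.34.0.0 - 4.35.255.255) -> 104.184.34.119
  4.35.0.0/20 (4.35.0.0 - 4.35.15.255) -> 104.184.34.43
More-specific entries that do NOT match:
  4.35.1.228/30 (4.35.1.228 - 4.35.1.231) does not contain 4.35.1.226
  4.35.0.224/29 (4.35.0.224 - 4.35.0.231) does not contain 4.35.1.226
  4.3.1.224/29 (4.3.1.224 - 4.3.1.231) does not contain 4.35.1.226
  4.35.1.128/26 (4.35.1.128 - 4.35.1.191) does not contain 4.35.1.226
  4.35.3.128/25 (4.35.3.128 - 4.35.3.255) does not contain 4.35.1.226
  4.35.17.0/24 (4.35.17.0 - 4.35.17.255) does not contain 4.35.1.226
  4.35.0.0/24 (4.35.0.0 - 4.35.0.255) does not contain 4.35.1.226
  4.35.32.0/22 (4.35.32.0 - 4.35.35.255) does not contain 4.35.1.226
  4.35.64.0/21 (4.35.64.0 - 4.35.71.255) does not contain 4.35.1.226
Longest matching prefix is /20 -> next hop 104.184.34.43.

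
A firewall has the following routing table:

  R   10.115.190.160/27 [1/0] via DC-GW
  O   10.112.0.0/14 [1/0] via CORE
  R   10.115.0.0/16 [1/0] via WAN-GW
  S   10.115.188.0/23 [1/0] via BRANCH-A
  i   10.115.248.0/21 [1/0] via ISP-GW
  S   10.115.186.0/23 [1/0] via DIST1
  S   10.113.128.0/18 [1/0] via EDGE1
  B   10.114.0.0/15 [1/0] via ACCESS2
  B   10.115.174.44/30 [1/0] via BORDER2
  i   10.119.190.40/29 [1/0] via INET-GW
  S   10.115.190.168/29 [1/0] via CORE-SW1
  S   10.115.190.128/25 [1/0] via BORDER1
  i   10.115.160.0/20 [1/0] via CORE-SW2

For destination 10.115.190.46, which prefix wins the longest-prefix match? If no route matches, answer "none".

10.115.0.0/16

Entries matching 10.115.190.46:
  10.112.0.0/14 (10.112.0.0 - 10.115.255.255)
  10.114.0.0/15 (10.114.0.0 - 10.115.255.255)
  10.115.0.0/16 (10.115.0.0 - 10.115.255.255)
Most specific is 10.115.0.0/16.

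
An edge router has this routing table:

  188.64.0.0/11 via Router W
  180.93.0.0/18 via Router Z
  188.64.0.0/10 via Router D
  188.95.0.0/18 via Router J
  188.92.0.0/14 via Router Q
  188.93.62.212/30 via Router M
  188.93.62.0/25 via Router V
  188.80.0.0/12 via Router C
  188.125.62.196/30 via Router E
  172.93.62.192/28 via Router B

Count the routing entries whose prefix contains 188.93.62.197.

4

Prefixes containing 188.93.62.197:
  188.64.0.0/10 (188.64.0.0 - 188.127.255.255)
  188.64.0.0/11 (188.64.0.0 - 188.95.255.255)
  188.80.0.0/12 (188.80.0.0 - 188.95.255.255)
  188.92.0.0/14 (188.92.0.0 - 188.95.255.255)
Total matching entries: 4.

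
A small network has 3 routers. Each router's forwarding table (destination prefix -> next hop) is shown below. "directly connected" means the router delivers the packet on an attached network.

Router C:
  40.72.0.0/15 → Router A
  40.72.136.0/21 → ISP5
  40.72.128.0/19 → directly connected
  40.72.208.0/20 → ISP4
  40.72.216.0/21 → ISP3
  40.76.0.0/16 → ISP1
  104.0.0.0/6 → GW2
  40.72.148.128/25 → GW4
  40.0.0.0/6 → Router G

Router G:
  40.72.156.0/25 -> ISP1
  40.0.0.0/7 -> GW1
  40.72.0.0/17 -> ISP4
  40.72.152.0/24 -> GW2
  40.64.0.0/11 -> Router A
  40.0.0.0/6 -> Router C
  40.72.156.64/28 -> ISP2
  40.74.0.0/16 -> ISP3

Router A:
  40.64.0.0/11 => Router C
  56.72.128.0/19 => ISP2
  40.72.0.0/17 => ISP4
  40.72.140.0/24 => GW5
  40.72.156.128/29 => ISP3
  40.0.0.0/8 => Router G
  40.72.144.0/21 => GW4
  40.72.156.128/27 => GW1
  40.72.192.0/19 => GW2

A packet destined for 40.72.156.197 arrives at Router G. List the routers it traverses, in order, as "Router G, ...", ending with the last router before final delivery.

At Router G: longest match for 40.72.156.197 is 40.64.0.0/11 -> Router A
At Router A: longest match for 40.72.156.197 is 40.64.0.0/11 -> Router C
At Router C: longest match for 40.72.156.197 is 40.72.128.0/19 -> directly connected

Router G, Router A, Router C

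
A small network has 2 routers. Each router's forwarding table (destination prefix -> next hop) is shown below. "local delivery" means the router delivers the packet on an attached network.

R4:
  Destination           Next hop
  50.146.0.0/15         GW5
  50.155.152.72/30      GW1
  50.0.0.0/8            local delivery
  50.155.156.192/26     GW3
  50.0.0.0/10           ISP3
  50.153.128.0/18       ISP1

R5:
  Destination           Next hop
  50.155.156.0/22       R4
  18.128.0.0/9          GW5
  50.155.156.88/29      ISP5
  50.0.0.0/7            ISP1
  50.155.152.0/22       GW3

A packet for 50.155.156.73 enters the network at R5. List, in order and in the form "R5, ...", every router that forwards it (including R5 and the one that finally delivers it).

R5, R4

At R5: longest match for 50.155.156.73 is 50.155.156.0/22 -> R4
At R4: longest match for 50.155.156.73 is 50.0.0.0/8 -> local delivery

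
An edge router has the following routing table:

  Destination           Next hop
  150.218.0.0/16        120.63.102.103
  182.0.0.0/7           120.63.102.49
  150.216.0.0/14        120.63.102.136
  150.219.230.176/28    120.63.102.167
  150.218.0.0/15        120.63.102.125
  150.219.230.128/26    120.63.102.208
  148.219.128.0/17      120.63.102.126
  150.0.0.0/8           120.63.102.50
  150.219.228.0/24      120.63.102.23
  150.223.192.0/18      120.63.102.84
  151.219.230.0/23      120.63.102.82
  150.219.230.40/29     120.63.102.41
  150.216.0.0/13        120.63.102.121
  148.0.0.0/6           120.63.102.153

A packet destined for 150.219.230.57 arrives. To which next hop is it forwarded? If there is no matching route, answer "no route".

120.63.102.125

Routes whose prefix contains 150.219.230.57:
  148.0.0.0/6 (148.0.0.0 - 151.255.255.255) -> 120.63.102.153
  150.0.0.0/8 (150.0.0.0 - 150.255.255.255) -> 120.63.102.50
  150.216.0.0/13 (150.216.0.0 - 150.223.255.255) -> 120.63.102.121
  150.216.0.0/14 (150.216.0.0 - 150.219.255.255) -> 120.63.102.136
  150.218.0.0/15 (150.218.0.0 - 150.219.255.255) -> 120.63.102.125
More-specific entries that do NOT match:
  150.219.230.40/29 (150.219.230.40 - 150.219.230.47) does not contain 150.219.230.57
  150.219.230.176/28 (150.219.230.176 - 150.219.230.191) does not contain 150.219.230.57
  150.219.230.128/26 (150.219.230.128 - 150.219.230.191) does not contain 150.219.230.57
  150.219.228.0/24 (150.219.228.0 - 150.219.228.255) does not contain 150.219.230.57
  151.219.230.0/23 (151.219.230.0 - 151.219.231.255) does not contain 150.219.230.57
  150.223.192.0/18 (150.223.192.0 - 150.223.255.255) does not contain 150.219.230.57
  148.219.128.0/17 (148.219.128.0 - 148.219.255.255) does not contain 150.219.230.57
  150.218.0.0/16 (150.218.0.0 - 150.218.255.255) does not contain 150.219.230.57
Longest matching prefix is /15 -> next hop 120.63.102.125.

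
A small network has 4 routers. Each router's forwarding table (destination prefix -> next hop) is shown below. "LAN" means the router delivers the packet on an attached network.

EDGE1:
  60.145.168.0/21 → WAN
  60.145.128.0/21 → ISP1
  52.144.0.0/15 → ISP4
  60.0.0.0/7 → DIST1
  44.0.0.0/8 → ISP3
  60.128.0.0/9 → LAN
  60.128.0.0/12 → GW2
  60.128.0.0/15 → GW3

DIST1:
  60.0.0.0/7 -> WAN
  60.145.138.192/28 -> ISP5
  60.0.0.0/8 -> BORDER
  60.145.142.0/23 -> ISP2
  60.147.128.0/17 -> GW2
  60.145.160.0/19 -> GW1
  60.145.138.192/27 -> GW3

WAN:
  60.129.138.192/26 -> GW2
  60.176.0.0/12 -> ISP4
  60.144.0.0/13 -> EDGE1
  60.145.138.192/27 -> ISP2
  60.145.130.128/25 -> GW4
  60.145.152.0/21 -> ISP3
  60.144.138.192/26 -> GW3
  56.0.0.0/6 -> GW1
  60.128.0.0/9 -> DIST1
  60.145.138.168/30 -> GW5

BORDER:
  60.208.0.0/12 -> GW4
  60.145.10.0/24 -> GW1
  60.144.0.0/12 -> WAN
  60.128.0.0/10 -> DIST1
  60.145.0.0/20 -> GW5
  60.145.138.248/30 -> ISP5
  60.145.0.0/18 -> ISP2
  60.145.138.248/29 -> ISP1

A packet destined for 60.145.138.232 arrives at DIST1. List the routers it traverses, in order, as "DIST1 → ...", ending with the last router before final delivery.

DIST1 → BORDER → WAN → EDGE1

At DIST1: longest match for 60.145.138.232 is 60.0.0.0/8 -> BORDER
At BORDER: longest match for 60.145.138.232 is 60.144.0.0/12 -> WAN
At WAN: longest match for 60.145.138.232 is 60.144.0.0/13 -> EDGE1
At EDGE1: longest match for 60.145.138.232 is 60.128.0.0/9 -> LAN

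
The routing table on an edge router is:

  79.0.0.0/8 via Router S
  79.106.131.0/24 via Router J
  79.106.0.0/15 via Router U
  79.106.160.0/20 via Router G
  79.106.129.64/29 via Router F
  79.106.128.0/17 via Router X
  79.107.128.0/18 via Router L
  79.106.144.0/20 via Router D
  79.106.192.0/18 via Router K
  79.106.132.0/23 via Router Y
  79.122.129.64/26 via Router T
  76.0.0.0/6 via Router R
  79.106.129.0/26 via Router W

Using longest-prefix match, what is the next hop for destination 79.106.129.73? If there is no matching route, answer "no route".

Router X

Routes whose prefix contains 79.106.129.73:
  76.0.0.0/6 (76.0.0.0 - 79.255.255.255) -> Router R
  79.0.0.0/8 (79.0.0.0 - 79.255.255.255) -> Router S
  79.106.0.0/15 (79.106.0.0 - 79.107.255.255) -> Router U
  79.106.128.0/17 (79.106.128.0 - 79.106.255.255) -> Router X
More-specific entries that do NOT match:
  79.106.129.64/29 (79.106.129.64 - 79.106.129.71) does not contain 79.106.129.73
  79.122.129.64/26 (79.122.129.64 - 79.122.129.127) does not contain 79.106.129.73
  79.106.129.0/26 (79.106.129.0 - 79.106.129.63) does not contain 79.106.129.73
  79.106.131.0/24 (79.106.131.0 - 79.106.131.255) does not contain 79.106.129.73
  79.106.132.0/23 (79.106.132.0 - 79.106.133.255) does not contain 79.106.129.73
  79.106.160.0/20 (79.106.160.0 - 79.106.175.255) does not contain 79.106.129.73
  79.106.144.0/20 (79.106.144.0 - 79.106.159.255) does not contain 79.106.129.73
  79.107.128.0/18 (79.107.128.0 - 79.107.191.255) does not contain 79.106.129.73
  79.106.192.0/18 (79.106.192.0 - 79.106.255.255) does not contain 79.106.129.73
Longest matching prefix is /17 -> next hop Router X.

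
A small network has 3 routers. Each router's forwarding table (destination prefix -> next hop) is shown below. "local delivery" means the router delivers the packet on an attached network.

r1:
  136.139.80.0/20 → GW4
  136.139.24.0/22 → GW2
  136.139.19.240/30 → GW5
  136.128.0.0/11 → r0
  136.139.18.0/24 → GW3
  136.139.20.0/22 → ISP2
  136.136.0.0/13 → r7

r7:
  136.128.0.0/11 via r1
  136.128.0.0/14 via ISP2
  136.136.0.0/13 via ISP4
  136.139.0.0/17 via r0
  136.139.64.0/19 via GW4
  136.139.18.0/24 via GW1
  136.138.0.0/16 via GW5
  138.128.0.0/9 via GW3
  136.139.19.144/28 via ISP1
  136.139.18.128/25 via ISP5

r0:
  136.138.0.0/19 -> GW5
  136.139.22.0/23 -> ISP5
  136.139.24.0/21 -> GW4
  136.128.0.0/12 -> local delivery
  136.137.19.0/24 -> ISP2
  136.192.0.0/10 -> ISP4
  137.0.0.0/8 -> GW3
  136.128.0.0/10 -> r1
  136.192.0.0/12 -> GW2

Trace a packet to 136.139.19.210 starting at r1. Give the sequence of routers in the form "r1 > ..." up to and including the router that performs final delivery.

At r1: longest match for 136.139.19.210 is 136.136.0.0/13 -> r7
At r7: longest match for 136.139.19.210 is 136.139.0.0/17 -> r0
At r0: longest match for 136.139.19.210 is 136.128.0.0/12 -> local delivery

r1 > r7 > r0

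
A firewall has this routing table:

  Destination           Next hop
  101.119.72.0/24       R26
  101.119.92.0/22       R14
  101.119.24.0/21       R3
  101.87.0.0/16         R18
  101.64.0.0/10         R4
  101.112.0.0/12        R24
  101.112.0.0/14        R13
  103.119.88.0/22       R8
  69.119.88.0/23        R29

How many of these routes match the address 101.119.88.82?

Prefixes containing 101.119.88.82:
  101.64.0.0/10 (101.64.0.0 - 101.127.255.255)
  101.112.0.0/12 (101.112.0.0 - 101.127.255.255)
Total matching entries: 2.

2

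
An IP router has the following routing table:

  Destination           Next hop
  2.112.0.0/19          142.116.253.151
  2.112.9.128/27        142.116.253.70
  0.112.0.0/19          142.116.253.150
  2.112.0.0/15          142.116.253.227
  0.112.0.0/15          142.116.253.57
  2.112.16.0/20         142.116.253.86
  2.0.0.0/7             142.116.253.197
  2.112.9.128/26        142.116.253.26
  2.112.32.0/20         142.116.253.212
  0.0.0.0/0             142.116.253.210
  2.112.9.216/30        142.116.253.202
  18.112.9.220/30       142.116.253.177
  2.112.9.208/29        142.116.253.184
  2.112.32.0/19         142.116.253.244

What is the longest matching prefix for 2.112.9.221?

2.112.0.0/19

Entries matching 2.112.9.221:
  0.0.0.0/0 (default, matches everything)
  2.0.0.0/7 (2.0.0.0 - 3.255.255.255)
  2.112.0.0/15 (2.112.0.0 - 2.113.255.255)
  2.112.0.0/19 (2.112.0.0 - 2.112.31.255)
Most specific is 2.112.0.0/19.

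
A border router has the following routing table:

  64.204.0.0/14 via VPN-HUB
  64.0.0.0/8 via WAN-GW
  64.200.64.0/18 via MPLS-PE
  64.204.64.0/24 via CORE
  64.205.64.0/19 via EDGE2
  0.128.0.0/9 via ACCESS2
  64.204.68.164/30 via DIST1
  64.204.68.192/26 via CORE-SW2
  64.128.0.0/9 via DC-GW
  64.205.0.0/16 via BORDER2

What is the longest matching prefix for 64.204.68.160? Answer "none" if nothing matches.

64.204.0.0/14

Entries matching 64.204.68.160:
  64.0.0.0/8 (64.0.0.0 - 64.255.255.255)
  64.128.0.0/9 (64.128.0.0 - 64.255.255.255)
  64.204.0.0/14 (64.204.0.0 - 64.207.255.255)
Most specific is 64.204.0.0/14.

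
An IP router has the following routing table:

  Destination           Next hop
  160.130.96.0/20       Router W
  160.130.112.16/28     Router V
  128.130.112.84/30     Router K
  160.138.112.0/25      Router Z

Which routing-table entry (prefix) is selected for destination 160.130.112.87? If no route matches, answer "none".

none

160.130.112.87 is outside every listed prefix and there is no default route.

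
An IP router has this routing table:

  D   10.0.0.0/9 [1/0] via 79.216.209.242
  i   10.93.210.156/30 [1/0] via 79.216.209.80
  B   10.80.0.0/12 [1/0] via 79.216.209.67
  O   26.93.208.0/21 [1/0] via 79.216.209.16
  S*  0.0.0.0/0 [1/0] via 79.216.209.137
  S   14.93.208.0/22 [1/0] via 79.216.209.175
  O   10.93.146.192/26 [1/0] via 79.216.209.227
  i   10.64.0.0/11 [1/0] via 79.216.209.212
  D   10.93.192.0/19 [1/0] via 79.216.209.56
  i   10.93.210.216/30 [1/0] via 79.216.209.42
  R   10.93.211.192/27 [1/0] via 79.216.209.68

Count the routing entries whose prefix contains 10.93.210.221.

5

Prefixes containing 10.93.210.221:
  0.0.0.0/0 (default, matches everything)
  10.0.0.0/9 (10.0.0.0 - 10.127.255.255)
  10.64.0.0/11 (10.64.0.0 - 10.95.255.255)
  10.80.0.0/12 (10.80.0.0 - 10.95.255.255)
  10.93.192.0/19 (10.93.192.0 - 10.93.223.255)
Total matching entries: 5.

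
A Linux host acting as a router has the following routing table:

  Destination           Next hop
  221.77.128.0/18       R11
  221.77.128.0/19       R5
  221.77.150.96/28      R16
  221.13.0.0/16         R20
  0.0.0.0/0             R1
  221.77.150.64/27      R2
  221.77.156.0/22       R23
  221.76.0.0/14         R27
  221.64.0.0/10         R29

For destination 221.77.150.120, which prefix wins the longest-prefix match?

Entries matching 221.77.150.120:
  0.0.0.0/0 (default, matches everything)
  221.64.0.0/10 (221.64.0.0 - 221.127.255.255)
  221.76.0.0/14 (221.76.0.0 - 221.79.255.255)
  221.77.128.0/18 (221.77.128.0 - 221.77.191.255)
  221.77.128.0/19 (221.77.128.0 - 221.77.159.255)
Most specific is 221.77.128.0/19.

221.77.128.0/19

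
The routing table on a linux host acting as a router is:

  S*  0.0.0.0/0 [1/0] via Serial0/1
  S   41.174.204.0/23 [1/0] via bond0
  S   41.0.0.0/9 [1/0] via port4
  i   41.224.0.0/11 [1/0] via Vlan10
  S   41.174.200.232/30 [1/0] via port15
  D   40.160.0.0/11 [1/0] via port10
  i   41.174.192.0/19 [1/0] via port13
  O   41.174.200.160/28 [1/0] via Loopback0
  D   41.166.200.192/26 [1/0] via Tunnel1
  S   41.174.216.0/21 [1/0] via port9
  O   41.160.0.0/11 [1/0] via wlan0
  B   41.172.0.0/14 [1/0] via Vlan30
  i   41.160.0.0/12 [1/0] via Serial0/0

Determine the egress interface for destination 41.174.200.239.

port13

Routes whose prefix contains 41.174.200.239:
  0.0.0.0/0 (default, matches everything) -> Serial0/1
  41.160.0.0/11 (41.160.0.0 - 41.191.255.255) -> wlan0
  41.160.0.0/12 (41.160.0.0 - 41.175.255.255) -> Serial0/0
  41.172.0.0/14 (41.172.0.0 - 41.175.255.255) -> Vlan30
  41.174.192.0/19 (41.174.192.0 - 41.174.223.255) -> port13
More-specific entries that do NOT match:
  41.174.200.232/30 (41.174.200.232 - 41.174.200.235) does not contain 41.174.200.239
  41.174.200.160/28 (41.174.200.160 - 41.174.200.175) does not contain 41.174.200.239
  41.166.200.192/26 (41.166.200.192 - 41.166.200.255) does not contain 41.174.200.239
  41.174.204.0/23 (41.174.204.0 - 41.174.205.255) does not contain 41.174.200.239
  41.174.216.0/21 (41.174.216.0 - 41.174.223.255) does not contain 41.174.200.239
Longest matching prefix is /19 -> interface port13.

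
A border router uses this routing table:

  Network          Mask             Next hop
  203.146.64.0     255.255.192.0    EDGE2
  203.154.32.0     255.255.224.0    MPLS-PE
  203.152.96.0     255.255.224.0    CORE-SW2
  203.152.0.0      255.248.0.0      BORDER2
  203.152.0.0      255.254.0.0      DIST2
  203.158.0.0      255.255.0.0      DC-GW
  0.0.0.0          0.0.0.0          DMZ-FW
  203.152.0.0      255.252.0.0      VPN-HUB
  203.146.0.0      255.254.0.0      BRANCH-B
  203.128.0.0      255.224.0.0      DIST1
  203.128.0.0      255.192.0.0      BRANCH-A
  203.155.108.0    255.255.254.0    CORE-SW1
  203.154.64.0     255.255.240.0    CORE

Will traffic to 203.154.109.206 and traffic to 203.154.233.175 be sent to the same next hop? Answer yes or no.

yes

203.154.109.206: longest match 203.152.0.0/14 -> VPN-HUB
203.154.233.175: longest match 203.152.0.0/14 -> VPN-HUB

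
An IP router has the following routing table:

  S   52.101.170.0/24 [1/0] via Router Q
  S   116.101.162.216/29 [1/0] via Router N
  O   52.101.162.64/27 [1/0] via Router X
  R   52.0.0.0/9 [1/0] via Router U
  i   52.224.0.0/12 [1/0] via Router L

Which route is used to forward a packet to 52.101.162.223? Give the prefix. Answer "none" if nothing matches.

Entries matching 52.101.162.223:
  52.0.0.0/9 (52.0.0.0 - 52.127.255.255)
Most specific is 52.0.0.0/9.

52.0.0.0/9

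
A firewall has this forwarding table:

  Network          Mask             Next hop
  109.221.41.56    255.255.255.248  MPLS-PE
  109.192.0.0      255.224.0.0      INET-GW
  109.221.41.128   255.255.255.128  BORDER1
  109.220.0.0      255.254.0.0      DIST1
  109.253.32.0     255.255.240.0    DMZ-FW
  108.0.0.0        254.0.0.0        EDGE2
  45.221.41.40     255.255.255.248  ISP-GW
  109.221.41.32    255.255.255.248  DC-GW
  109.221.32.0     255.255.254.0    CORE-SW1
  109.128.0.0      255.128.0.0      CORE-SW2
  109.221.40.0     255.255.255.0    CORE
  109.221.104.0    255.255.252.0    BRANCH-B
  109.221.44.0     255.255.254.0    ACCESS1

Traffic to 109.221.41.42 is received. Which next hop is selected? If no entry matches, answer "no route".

DIST1

Routes whose prefix contains 109.221.41.42:
  108.0.0.0/7 (108.0.0.0 - 109.255.255.255) -> EDGE2
  109.128.0.0/9 (109.128.0.0 - 109.255.255.255) -> CORE-SW2
  109.192.0.0/11 (109.192.0.0 - 109.223.255.255) -> INET-GW
  109.220.0.0/15 (109.220.0.0 - 109.221.255.255) -> DIST1
More-specific entries that do NOT match:
  109.221.41.56/29 (109.221.41.56 - 109.221.41.63) does not contain 109.221.41.42
  45.221.41.40/29 (45.221.41.40 - 45.221.41.47) does not contain 109.221.41.42
  109.221.41.32/29 (109.221.41.32 - 109.221.41.39) does not contain 109.221.41.42
  109.221.41.128/25 (109.221.41.128 - 109.221.41.255) does not contain 109.221.41.42
  109.221.40.0/24 (109.221.40.0 - 109.221.40.255) does not contain 109.221.41.42
  109.221.32.0/23 (109.221.32.0 - 109.221.33.255) does not contain 109.221.41.42
  109.221.44.0/23 (109.221.44.0 - 109.221.45.255) does not contain 109.221.41.42
  109.221.104.0/22 (109.221.104.0 - 109.221.107.255) does not contain 109.221.41.42
  109.253.32.0/20 (109.253.32.0 - 109.253.47.255) does not contain 109.221.41.42
Longest matching prefix is /15 -> next hop DIST1.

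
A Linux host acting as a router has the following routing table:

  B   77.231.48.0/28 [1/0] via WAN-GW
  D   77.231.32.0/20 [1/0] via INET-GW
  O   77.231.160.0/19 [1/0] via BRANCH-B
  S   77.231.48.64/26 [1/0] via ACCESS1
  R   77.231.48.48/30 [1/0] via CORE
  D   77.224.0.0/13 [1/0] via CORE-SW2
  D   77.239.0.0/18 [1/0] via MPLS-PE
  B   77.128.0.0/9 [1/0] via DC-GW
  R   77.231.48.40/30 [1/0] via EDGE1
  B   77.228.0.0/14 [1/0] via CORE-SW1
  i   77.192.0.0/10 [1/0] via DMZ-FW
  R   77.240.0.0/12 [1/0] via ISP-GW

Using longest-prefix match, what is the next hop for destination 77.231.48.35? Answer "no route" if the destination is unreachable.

Routes whose prefix contains 77.231.48.35:
  77.128.0.0/9 (77.128.0.0 - 77.255.255.255) -> DC-GW
  77.192.0.0/10 (77.192.0.0 - 77.255.255.255) -> DMZ-FW
  77.224.0.0/13 (77.224.0.0 - 77.231.255.255) -> CORE-SW2
  77.228.0.0/14 (77.228.0.0 - 77.231.255.255) -> CORE-SW1
More-specific entries that do NOT match:
  77.231.48.48/30 (77.231.48.48 - 77.231.48.51) does not contain 77.231.48.35
  77.231.48.40/30 (77.231.48.40 - 77.231.48.43) does not contain 77.231.48.35
  77.231.48.0/28 (77.231.48.0 - 77.231.48.15) does not contain 77.231.48.35
  77.231.48.64/26 (77.231.48.64 - 77.231.48.127) does not contain 77.231.48.35
  77.231.32.0/20 (77.231.32.0 - 77.231.47.255) does not contain 77.231.48.35
  77.231.160.0/19 (77.231.160.0 - 77.231.191.255) does not contain 77.231.48.35
  77.239.0.0/18 (77.239.0.0 - 77.239.63.255) does not contain 77.231.48.35
Longest matching prefix is /14 -> next hop CORE-SW1.

CORE-SW1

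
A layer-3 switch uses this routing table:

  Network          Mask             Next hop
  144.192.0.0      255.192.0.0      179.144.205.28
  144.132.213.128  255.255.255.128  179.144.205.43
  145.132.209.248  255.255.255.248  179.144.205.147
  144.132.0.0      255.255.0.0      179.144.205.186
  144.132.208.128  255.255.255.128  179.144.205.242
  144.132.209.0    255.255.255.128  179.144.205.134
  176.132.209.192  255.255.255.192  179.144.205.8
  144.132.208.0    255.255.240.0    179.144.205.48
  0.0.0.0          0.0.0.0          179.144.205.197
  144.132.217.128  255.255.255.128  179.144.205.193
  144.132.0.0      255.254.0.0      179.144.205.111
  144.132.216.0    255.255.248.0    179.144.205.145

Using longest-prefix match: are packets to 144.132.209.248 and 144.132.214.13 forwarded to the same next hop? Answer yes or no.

yes

144.132.209.248: longest match 144.132.208.0/20 -> 179.144.205.48
144.132.214.13: longest match 144.132.208.0/20 -> 179.144.205.48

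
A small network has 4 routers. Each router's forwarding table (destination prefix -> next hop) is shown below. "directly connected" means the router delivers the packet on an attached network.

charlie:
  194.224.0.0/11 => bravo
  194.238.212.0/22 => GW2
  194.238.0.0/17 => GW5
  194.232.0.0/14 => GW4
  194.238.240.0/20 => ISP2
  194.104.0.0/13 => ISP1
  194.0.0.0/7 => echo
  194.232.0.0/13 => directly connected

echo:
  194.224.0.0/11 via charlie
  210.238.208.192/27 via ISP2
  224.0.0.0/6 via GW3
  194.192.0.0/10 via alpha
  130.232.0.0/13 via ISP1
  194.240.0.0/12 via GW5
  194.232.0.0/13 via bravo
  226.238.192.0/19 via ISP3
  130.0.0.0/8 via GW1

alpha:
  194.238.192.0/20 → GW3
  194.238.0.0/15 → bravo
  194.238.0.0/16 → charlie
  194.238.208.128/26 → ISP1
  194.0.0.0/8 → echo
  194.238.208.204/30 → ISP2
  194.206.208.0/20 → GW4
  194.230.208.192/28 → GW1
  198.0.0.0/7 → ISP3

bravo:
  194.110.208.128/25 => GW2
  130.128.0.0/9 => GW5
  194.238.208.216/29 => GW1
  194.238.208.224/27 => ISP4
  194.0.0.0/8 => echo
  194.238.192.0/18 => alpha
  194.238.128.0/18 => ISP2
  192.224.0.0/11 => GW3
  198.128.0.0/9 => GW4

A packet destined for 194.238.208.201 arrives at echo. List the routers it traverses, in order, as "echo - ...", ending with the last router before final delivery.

At echo: longest match for 194.238.208.201 is 194.232.0.0/13 -> bravo
At bravo: longest match for 194.238.208.201 is 194.238.192.0/18 -> alpha
At alpha: longest match for 194.238.208.201 is 194.238.0.0/16 -> charlie
At charlie: longest match for 194.238.208.201 is 194.232.0.0/13 -> directly connected

echo - bravo - alpha - charlie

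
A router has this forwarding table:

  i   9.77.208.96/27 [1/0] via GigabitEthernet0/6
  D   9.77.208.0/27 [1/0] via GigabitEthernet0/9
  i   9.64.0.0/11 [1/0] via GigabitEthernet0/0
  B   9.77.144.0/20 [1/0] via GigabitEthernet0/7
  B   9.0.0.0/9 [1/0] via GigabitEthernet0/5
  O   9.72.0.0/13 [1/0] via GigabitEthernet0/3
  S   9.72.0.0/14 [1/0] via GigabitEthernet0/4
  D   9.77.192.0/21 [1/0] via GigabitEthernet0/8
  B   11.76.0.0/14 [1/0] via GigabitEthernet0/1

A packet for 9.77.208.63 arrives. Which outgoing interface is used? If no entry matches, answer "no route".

GigabitEthernet0/3

Routes whose prefix contains 9.77.208.63:
  9.0.0.0/9 (9.0.0.0 - 9.127.255.255) -> GigabitEthernet0/5
  9.64.0.0/11 (9.64.0.0 - 9.95.255.255) -> GigabitEthernet0/0
  9.72.0.0/13 (9.72.0.0 - 9.79.255.255) -> GigabitEthernet0/3
More-specific entries that do NOT match:
  9.77.208.96/27 (9.77.208.96 - 9.77.208.127) does not contain 9.77.208.63
  9.77.208.0/27 (9.77.208.0 - 9.77.208.31) does not contain 9.77.208.63
  9.77.192.0/21 (9.77.192.0 - 9.77.199.255) does not contain 9.77.208.63
  9.77.144.0/20 (9.77.144.0 - 9.77.159.255) does not contain 9.77.208.63
  9.72.0.0/14 (9.72.0.0 - 9.75.255.255) does not contain 9.77.208.63
  11.76.0.0/14 (11.76.0.0 - 11.79.255.255) does not contain 9.77.208.63
Longest matching prefix is /13 -> interface GigabitEthernet0/3.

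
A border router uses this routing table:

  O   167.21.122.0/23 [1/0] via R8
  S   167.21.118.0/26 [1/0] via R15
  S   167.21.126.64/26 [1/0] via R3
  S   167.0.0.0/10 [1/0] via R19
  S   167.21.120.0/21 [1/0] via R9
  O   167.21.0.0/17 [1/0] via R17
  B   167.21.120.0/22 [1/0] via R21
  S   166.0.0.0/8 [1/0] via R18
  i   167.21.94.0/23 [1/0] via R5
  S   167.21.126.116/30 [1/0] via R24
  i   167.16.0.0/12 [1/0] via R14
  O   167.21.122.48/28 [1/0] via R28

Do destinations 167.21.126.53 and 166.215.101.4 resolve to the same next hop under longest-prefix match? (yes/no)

167.21.126.53: longest match 167.21.120.0/21 -> R9
166.215.101.4: longest match 166.0.0.0/8 -> R18

no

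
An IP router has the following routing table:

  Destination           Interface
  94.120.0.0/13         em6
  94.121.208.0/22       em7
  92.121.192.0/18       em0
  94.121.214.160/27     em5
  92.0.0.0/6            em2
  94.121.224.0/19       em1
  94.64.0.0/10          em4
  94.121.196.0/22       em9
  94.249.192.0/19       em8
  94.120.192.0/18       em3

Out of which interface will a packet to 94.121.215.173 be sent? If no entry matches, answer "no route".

em6

Routes whose prefix contains 94.121.215.173:
  92.0.0.0/6 (92.0.0.0 - 95.255.255.255) -> em2
  94.64.0.0/10 (94.64.0.0 - 94.127.255.255) -> em4
  94.120.0.0/13 (94.120.0.0 - 94.127.255.255) -> em6
More-specific entries that do NOT match:
  94.121.214.160/27 (94.121.214.160 - 94.121.214.191) does not contain 94.121.215.173
  94.121.208.0/22 (94.121.208.0 - 94.121.211.255) does not contain 94.121.215.173
  94.121.196.0/22 (94.121.196.0 - 94.121.199.255) does not contain 94.121.215.173
  94.121.224.0/19 (94.121.224.0 - 94.121.255.255) does not contain 94.121.215.173
  94.249.192.0/19 (94.249.192.0 - 94.249.223.255) does not contain 94.121.215.173
  92.121.192.0/18 (92.121.192.0 - 92.121.255.255) does not contain 94.121.215.173
  94.120.192.0/18 (94.120.192.0 - 94.120.255.255) does not contain 94.121.215.173
Longest matching prefix is /13 -> interface em6.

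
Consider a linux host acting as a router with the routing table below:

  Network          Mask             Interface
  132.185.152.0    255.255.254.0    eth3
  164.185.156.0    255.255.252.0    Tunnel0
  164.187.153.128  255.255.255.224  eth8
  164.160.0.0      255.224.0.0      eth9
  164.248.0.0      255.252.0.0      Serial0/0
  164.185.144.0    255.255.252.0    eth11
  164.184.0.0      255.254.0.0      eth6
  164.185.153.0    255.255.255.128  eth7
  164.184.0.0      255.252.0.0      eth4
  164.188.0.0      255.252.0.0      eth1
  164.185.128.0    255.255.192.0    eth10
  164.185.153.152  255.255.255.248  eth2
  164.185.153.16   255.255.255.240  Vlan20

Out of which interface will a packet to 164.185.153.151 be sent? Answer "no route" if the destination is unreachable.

eth10

Routes whose prefix contains 164.185.153.151:
  164.160.0.0/11 (164.160.0.0 - 164.191.255.255) -> eth9
  164.184.0.0/14 (164.184.0.0 - 164.187.255.255) -> eth4
  164.184.0.0/15 (164.184.0.0 - 164.185.255.255) -> eth6
  164.185.128.0/18 (164.185.128.0 - 164.185.191.255) -> eth10
More-specific entries that do NOT match:
  164.185.153.152/29 (164.185.153.152 - 164.185.153.159) does not contain 164.185.153.151
  164.185.153.16/28 (164.185.153.16 - 164.185.153.31) does not contain 164.185.153.151
  164.187.153.128/27 (164.187.153.128 - 164.187.153.159) does not contain 164.185.153.151
  164.185.153.0/25 (164.185.153.0 - 164.185.153.127) does not contain 164.185.153.151
  132.185.152.0/23 (132.185.152.0 - 132.185.153.255) does not contain 164.185.153.151
  164.185.156.0/22 (164.185.156.0 - 164.185.159.255) does not contain 164.185.153.151
  164.185.144.0/22 (164.185.144.0 - 164.185.147.255) does not contain 164.185.153.151
Longest matching prefix is /18 -> interface eth10.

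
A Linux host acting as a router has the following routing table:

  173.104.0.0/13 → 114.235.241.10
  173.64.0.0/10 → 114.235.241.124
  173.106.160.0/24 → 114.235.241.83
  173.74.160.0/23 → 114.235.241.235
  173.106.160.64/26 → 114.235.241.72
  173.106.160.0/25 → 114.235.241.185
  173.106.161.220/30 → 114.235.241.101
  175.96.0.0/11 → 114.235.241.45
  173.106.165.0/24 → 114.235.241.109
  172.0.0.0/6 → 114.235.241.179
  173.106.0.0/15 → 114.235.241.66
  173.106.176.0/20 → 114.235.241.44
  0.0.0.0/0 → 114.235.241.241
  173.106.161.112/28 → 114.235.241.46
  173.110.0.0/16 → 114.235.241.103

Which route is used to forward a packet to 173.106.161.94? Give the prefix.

173.106.0.0/15

Entries matching 173.106.161.94:
  0.0.0.0/0 (default, matches everything)
  172.0.0.0/6 (172.0.0.0 - 175.255.255.255)
  173.64.0.0/10 (173.64.0.0 - 173.127.255.255)
  173.104.0.0/13 (173.104.0.0 - 173.111.255.255)
  173.106.0.0/15 (173.106.0.0 - 173.107.255.255)
Most specific is 173.106.0.0/15.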